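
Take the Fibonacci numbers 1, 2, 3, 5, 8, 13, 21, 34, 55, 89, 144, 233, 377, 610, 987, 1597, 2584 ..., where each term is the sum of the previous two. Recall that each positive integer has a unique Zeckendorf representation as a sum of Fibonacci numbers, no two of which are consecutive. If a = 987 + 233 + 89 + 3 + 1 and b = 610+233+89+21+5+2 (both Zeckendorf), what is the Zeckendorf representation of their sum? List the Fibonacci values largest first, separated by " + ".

The two numbers are 1313 and 960, so their sum is 2273.
Repeatedly subtract the largest Fibonacci number that fits:
largest Fibonacci ≤ 2273 is 1597; 2273 − 1597 = 676
largest Fibonacci ≤ 676 is 610; 676 − 610 = 66
largest Fibonacci ≤ 66 is 55; 66 − 55 = 11
largest Fibonacci ≤ 11 is 8; 11 − 8 = 3
largest Fibonacci ≤ 3 is 3; 3 − 3 = 0

1597 + 610 + 55 + 8 + 3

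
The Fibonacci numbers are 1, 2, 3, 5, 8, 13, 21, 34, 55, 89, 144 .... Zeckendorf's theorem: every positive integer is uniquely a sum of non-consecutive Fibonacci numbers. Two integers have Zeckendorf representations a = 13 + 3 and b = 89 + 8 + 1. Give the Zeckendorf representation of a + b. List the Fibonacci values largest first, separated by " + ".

89 + 21 + 3 + 1

The two numbers are 16 and 98, so their sum is 114.
114: greatest Fibonacci not exceeding it is 89, leaving 25
25: greatest Fibonacci not exceeding it is 21, leaving 4
4: greatest Fibonacci not exceeding it is 3, leaving 1
1: greatest Fibonacci not exceeding it is 1, leaving 0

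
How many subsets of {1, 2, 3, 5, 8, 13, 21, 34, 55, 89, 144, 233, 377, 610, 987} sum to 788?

Each representation comes from the Zeckendorf form by replacing some F_k with F_{k−1} + F_{k−2} where possible.
788 = 610+144+34 = 610+144+21+13 = 610+89+55+34 = 377+233+144+34 = … (12 more), for 16 in all.

16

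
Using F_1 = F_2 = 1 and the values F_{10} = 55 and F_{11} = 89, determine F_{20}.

6765

By the doubling identity F_{2k} = F_k(2F_{k+1} − F_k): F_{20} = 55·(2·89 − 55) = 55·123 = 6765.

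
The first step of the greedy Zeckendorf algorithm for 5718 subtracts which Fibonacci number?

4181

4181 ≤ 5718 < 6765, so the largest Fibonacci number not exceeding 5718 is 4181.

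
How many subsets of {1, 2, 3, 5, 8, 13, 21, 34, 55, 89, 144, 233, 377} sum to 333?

Each representation comes from the Zeckendorf form by replacing some F_k with F_{k−1} + F_{k−2} where possible.
333 = 233+89+8+3 = 233+89+8+2+1 = 233+55+34+8+3 = 233+89+5+3+2+1 = … (11 more), for 15 in all.

15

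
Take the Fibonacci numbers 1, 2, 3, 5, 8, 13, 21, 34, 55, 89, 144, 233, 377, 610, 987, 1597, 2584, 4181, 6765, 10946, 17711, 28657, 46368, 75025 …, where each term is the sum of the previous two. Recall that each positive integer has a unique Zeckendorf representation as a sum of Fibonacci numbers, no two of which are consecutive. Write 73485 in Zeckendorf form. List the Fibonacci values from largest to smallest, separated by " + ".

Repeatedly subtract the largest Fibonacci number that fits:
46368 ≤ 73485 < 75025, so take 46368; remainder 27117
17711 ≤ 27117 < 28657, so take 17711; remainder 9406
6765 ≤ 9406 < 10946, so take 6765; remainder 2641
2584 ≤ 2641 < 4181, so take 2584; remainder 57
55 ≤ 57 < 89, so take 55; remainder 2
2 ≤ 2 < 3, so take 2; remainder 0
So 73485 = 46368 + 17711 + 6765 + 2584 + 55 + 2, with no two terms consecutive in the sequence.

46368 + 17711 + 6765 + 2584 + 55 + 2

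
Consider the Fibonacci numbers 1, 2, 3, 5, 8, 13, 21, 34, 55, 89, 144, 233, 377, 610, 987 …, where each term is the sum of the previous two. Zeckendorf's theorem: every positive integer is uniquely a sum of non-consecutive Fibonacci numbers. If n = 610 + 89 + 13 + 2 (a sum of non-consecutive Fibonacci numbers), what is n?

610 + 89 + 13 + 2 = 714.

714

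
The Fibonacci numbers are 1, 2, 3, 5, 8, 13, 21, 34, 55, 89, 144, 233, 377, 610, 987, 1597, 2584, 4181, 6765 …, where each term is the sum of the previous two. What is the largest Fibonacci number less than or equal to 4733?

4181

4181 ≤ 4733 < 6765, so the largest Fibonacci number not exceeding 4733 is 4181.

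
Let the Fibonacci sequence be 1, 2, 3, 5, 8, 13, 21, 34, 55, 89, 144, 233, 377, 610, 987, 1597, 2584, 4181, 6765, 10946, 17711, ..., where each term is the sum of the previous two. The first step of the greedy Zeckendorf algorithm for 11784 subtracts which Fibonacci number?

10946 ≤ 11784 < 17711, so the largest Fibonacci number not exceeding 11784 is 10946.

10946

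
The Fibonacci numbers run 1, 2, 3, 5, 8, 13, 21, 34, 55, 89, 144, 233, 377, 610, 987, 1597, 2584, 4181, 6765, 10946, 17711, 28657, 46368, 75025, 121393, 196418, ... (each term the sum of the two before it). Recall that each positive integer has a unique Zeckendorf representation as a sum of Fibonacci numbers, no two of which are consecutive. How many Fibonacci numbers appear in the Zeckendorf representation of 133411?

largest Fibonacci ≤ 133411 is 121393; 133411 − 121393 = 12018
largest Fibonacci ≤ 12018 is 10946; 12018 − 10946 = 1072
largest Fibonacci ≤ 1072 is 987; 1072 − 987 = 85
largest Fibonacci ≤ 85 is 55; 85 − 55 = 30
largest Fibonacci ≤ 30 is 21; 30 − 21 = 9
largest Fibonacci ≤ 9 is 8; 9 − 8 = 1
largest Fibonacci ≤ 1 is 1; 1 − 1 = 0
133411 = 121393 + 10946 + 987 + 55 + 21 + 8 + 1, which has 7 terms.

7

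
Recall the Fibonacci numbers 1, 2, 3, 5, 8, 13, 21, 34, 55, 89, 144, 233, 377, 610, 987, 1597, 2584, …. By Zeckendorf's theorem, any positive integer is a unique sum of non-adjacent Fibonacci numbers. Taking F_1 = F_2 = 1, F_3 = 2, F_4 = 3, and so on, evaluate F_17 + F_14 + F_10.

2029

F_17 + F_14 + F_10 = 1597 + 377 + 55 = 2029.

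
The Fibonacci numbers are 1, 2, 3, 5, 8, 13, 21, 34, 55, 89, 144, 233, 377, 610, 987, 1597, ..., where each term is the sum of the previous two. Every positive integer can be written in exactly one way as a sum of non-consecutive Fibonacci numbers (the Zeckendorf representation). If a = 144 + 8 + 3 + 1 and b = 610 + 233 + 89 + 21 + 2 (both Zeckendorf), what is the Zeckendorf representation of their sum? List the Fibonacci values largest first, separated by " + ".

The two numbers are 156 and 955, so their sum is 1111.
Repeatedly subtract the largest Fibonacci number that fits:
subtract 987 from 1111: 124 remains
subtract 89 from 124: 35 remains
subtract 34 from 35: 1 remains
subtract 1 from 1: 0 remains

987 + 89 + 34 + 1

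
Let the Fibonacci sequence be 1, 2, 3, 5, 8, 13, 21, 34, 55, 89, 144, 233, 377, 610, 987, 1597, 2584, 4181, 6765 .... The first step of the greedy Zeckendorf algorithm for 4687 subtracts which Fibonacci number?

4181 ≤ 4687 < 6765, so the largest Fibonacci number not exceeding 4687 is 4181.

4181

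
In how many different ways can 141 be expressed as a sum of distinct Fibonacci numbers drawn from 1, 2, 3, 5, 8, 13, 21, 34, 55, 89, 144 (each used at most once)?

5

141 = 89+34+13+5 = 89+34+13+3+2 = 89+34+8+5+3+2 = … (2 more), for 5 in all.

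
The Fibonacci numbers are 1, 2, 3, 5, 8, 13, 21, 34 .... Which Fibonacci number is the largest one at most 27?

21

21 ≤ 27 < 34, so the largest Fibonacci number not exceeding 27 is 21.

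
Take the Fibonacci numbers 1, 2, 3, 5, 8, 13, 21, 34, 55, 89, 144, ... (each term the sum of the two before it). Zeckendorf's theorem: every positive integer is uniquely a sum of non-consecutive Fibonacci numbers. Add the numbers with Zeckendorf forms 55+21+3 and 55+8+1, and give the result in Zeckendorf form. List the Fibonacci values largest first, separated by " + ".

The two numbers are 79 and 64, so their sum is 143.
take 89 (≤ 143); 143 − 89 = 54
take 34 (≤ 54); 54 − 34 = 20
take 13 (≤ 20); 20 − 13 = 7
take 5 (≤ 7); 7 − 5 = 2
take 2 (≤ 2); 2 − 2 = 0

89 + 34 + 13 + 5 + 2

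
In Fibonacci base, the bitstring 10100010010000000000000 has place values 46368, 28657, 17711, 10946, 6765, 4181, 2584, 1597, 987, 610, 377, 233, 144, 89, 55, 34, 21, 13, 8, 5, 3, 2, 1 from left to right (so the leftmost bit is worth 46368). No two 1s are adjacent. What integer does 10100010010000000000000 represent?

Summing the place values of the 1 bits: 46368 + 17711 + 2584 + 610 = 67273.

67273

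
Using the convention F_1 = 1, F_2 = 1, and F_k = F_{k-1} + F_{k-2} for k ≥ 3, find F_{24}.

Iterating the recurrence up to F_{16} = 987 and F_{15} = 610:
F_{17} = F_{16} + F_{15} = 987 + 610 = 1597
F_{18} = F_{17} + F_{16} = 1597 + 987 = 2584
F_{19} = F_{18} + F_{17} = 2584 + 1597 = 4181
F_{20} = F_{19} + F_{18} = 4181 + 2584 = 6765
F_{21} = F_{20} + F_{19} = 6765 + 4181 = 10946
F_{22} = F_{21} + F_{20} = 10946 + 6765 = 17711
F_{23} = F_{22} + F_{21} = 17711 + 10946 = 28657
F_{24} = F_{23} + F_{22} = 28657 + 17711 = 46368

46368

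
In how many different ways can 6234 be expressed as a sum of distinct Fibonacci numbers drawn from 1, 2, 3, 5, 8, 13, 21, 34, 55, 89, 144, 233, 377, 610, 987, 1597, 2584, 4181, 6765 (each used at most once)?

57

Each representation comes from the Zeckendorf form by replacing some F_k with F_{k−1} + F_{k−2} where possible.
6234 = 4181+1597+377+55+21+3 = 4181+1597+377+55+21+2+1 = 4181+1597+377+55+13+8+3 = 4181+1597+233+144+55+21+3 = 4181+1597+377+55+13+8+2+1 = … (52 more), for 57 in all.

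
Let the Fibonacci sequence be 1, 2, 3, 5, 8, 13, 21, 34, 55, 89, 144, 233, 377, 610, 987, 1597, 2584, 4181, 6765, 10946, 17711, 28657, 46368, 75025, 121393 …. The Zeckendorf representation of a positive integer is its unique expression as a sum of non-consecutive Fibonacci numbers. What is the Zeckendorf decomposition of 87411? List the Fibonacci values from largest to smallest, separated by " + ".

75025 + 10946 + 987 + 377 + 55 + 21

Repeatedly subtract the largest Fibonacci number that fits:
75025 ≤ 87411 < 121393, so take 75025; remainder 12386
10946 ≤ 12386 < 17711, so take 10946; remainder 1440
987 ≤ 1440 < 1597, so take 987; remainder 453
377 ≤ 453 < 610, so take 377; remainder 76
55 ≤ 76 < 89, so take 55; remainder 21
21 ≤ 21 < 34, so take 21; remainder 0
So 87411 = 75025 + 10946 + 987 + 377 + 55 + 21, with no two terms consecutive in the sequence.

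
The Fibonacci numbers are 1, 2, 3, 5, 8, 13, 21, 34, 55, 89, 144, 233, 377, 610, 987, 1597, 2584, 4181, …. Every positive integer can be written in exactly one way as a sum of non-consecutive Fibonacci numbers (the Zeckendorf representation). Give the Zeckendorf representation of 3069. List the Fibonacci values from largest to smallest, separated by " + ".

2584 ≤ 3069 < 4181, so take 2584; remainder 485
377 ≤ 485 < 610, so take 377; remainder 108
89 ≤ 108 < 144, so take 89; remainder 19
13 ≤ 19 < 21, so take 13; remainder 6
5 ≤ 6 < 8, so take 5; remainder 1
1 ≤ 1 < 2, so take 1; remainder 0
So 3069 = 2584 + 377 + 89 + 13 + 5 + 1, with no two terms consecutive in the sequence.

2584 + 377 + 89 + 13 + 5 + 1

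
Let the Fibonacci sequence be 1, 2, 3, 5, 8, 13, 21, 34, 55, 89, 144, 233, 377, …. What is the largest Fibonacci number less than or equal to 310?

233

233 ≤ 310 < 377, so the largest Fibonacci number not exceeding 310 is 233.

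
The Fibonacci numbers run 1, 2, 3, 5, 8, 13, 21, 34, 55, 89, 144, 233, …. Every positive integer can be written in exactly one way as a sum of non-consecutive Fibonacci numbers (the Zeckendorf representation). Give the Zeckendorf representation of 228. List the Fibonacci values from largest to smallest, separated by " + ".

Repeatedly subtract the largest Fibonacci number that fits:
228 − 144 = 84
84 − 55 = 29
29 − 21 = 8
8 − 8 = 0
So 228 = 144 + 55 + 21 + 8, with no two terms consecutive in the sequence.

144 + 55 + 21 + 8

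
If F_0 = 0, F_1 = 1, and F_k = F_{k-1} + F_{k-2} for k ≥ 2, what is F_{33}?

3524578

Iterating the recurrence up to F_{29} = 514229 and F_{28} = 317811:
F_{30} = F_{29} + F_{28} = 514229 + 317811 = 832040
F_{31} = F_{30} + F_{29} = 832040 + 514229 = 1346269
F_{32} = F_{31} + F_{30} = 1346269 + 832040 = 2178309
F_{33} = F_{32} + F_{31} = 2178309 + 1346269 = 3524578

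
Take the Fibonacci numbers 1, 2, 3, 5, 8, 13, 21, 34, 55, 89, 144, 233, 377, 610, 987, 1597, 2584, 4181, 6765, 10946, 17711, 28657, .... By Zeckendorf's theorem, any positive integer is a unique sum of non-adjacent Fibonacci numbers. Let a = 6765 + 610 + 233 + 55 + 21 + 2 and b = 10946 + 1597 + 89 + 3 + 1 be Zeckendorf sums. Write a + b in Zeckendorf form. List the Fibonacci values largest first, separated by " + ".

The two numbers are 7686 and 12636, so their sum is 20322.
Greedily peel off the largest Fibonacci term at each step:
20322: greatest Fibonacci not exceeding it is 17711, leaving 2611
2611: greatest Fibonacci not exceeding it is 2584, leaving 27
27: greatest Fibonacci not exceeding it is 21, leaving 6
6: greatest Fibonacci not exceeding it is 5, leaving 1
1: greatest Fibonacci not exceeding it is 1, leaving 0

17711 + 2584 + 21 + 5 + 1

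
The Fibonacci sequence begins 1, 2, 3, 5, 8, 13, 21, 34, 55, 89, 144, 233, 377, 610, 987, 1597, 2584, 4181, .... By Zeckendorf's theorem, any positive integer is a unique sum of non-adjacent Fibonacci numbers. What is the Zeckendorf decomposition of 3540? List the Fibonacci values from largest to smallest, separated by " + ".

3540 − 2584 = 956
956 − 610 = 346
346 − 233 = 113
113 − 89 = 24
24 − 21 = 3
3 − 3 = 0
So 3540 = 2584 + 610 + 233 + 89 + 21 + 3, with no two terms consecutive in the sequence.

2584 + 610 + 233 + 89 + 21 + 3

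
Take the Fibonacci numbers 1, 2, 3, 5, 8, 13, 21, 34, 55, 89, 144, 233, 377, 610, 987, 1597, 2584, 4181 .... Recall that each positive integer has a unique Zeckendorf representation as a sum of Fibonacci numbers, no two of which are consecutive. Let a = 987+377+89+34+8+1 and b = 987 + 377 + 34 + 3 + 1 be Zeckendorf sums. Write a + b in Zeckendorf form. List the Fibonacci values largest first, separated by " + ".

The two numbers are 1496 and 1402, so their sum is 2898.
largest Fibonacci ≤ 2898 is 2584; 2898 − 2584 = 314
largest Fibonacci ≤ 314 is 233; 314 − 233 = 81
largest Fibonacci ≤ 81 is 55; 81 − 55 = 26
largest Fibonacci ≤ 26 is 21; 26 − 21 = 5
largest Fibonacci ≤ 5 is 5; 5 − 5 = 0

2584 + 233 + 55 + 21 + 5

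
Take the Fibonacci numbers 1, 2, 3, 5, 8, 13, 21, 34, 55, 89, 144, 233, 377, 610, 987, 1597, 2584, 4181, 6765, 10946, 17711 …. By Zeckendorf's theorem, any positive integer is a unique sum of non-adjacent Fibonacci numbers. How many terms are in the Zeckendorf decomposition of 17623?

17623: greatest Fibonacci not exceeding it is 10946, leaving 6677
6677: greatest Fibonacci not exceeding it is 4181, leaving 2496
2496: greatest Fibonacci not exceeding it is 1597, leaving 899
899: greatest Fibonacci not exceeding it is 610, leaving 289
289: greatest Fibonacci not exceeding it is 233, leaving 56
56: greatest Fibonacci not exceeding it is 55, leaving 1
1: greatest Fibonacci not exceeding it is 1, leaving 0
17623 = 10946 + 4181 + 1597 + 610 + 233 + 55 + 1, which has 7 terms.

7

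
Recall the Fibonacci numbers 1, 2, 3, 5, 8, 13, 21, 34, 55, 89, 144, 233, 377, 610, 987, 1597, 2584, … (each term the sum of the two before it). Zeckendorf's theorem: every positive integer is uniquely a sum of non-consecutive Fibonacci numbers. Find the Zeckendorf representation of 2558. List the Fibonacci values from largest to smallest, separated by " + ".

1597 + 610 + 233 + 89 + 21 + 8

take 1597 (≤ 2558); 2558 − 1597 = 961
take 610 (≤ 961); 961 − 610 = 351
take 233 (≤ 351); 351 − 233 = 118
take 89 (≤ 118); 118 − 89 = 29
take 21 (≤ 29); 29 − 21 = 8
take 8 (≤ 8); 8 − 8 = 0
So 2558 = 1597 + 610 + 233 + 89 + 21 + 8, with no two terms consecutive in the sequence.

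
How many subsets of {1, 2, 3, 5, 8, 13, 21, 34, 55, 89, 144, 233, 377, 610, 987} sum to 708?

708 = 610+89+8+1 = 610+89+5+3+1 = 610+55+34+8+1 = 377+233+89+8+1 = 610+55+34+5+3+1 = … (11 more), for 16 in all.

16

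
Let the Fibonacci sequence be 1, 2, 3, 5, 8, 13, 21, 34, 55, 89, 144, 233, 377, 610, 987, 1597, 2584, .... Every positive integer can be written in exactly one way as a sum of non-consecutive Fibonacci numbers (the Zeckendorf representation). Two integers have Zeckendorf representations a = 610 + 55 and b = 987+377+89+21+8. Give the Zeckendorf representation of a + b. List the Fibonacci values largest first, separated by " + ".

The two numbers are 665 and 1482, so their sum is 2147.
Repeatedly subtract the largest Fibonacci number that fits:
subtract 1597 from 2147: 550 remains
subtract 377 from 550: 173 remains
subtract 144 from 173: 29 remains
subtract 21 from 29: 8 remains
subtract 8 from 8: 0 remains

1597 + 377 + 144 + 21 + 8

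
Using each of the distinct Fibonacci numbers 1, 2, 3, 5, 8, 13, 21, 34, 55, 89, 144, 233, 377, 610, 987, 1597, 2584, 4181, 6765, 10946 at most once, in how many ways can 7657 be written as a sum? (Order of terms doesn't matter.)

7657 = 6765+610+233+34+13+2 = 6765+610+233+34+8+5+2 = 6765+610+144+89+34+13+2 = 4181+2584+610+233+34+13+2 = 6765+610+233+21+13+8+5+2 = … (28 more), for 33 in all.

33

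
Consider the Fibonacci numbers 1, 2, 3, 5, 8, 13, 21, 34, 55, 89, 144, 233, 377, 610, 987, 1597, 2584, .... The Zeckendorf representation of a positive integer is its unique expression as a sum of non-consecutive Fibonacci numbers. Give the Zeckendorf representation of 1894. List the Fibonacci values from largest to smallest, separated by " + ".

1597 + 233 + 55 + 8 + 1

Greedily peel off the largest Fibonacci term at each step:
largest Fibonacci ≤ 1894 is 1597; 1894 − 1597 = 297
largest Fibonacci ≤ 297 is 233; 297 − 233 = 64
largest Fibonacci ≤ 64 is 55; 64 − 55 = 9
largest Fibonacci ≤ 9 is 8; 9 − 8 = 1
largest Fibonacci ≤ 1 is 1; 1 − 1 = 0
So 1894 = 1597 + 233 + 55 + 8 + 1, with no two terms consecutive in the sequence.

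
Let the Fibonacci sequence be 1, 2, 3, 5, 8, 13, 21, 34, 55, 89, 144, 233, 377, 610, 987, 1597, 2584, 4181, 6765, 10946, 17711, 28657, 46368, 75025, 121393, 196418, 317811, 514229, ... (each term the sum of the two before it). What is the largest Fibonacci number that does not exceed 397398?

317811 ≤ 397398 < 514229, so the largest Fibonacci number not exceeding 397398 is 317811.

317811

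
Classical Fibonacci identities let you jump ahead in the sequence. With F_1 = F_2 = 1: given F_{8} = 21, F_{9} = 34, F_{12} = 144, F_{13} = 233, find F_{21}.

10946

By the addition formula F_{m+n} = F_m F_{n+1} + F_{m−1} F_n with m=13, n=8: F_{21} = 233·34 + 144·21 = 7922 + 3024 = 10946.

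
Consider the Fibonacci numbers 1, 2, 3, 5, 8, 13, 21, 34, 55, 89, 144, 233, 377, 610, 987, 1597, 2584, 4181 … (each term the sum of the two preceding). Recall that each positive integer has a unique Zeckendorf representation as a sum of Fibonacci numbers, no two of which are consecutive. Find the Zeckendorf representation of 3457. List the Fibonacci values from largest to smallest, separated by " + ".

3457: greatest Fibonacci not exceeding it is 2584, leaving 873
873: greatest Fibonacci not exceeding it is 610, leaving 263
263: greatest Fibonacci not exceeding it is 233, leaving 30
30: greatest Fibonacci not exceeding it is 21, leaving 9
9: greatest Fibonacci not exceeding it is 8, leaving 1
1: greatest Fibonacci not exceeding it is 1, leaving 0
So 3457 = 2584 + 610 + 233 + 21 + 8 + 1, with no two terms consecutive in the sequence.

2584 + 610 + 233 + 21 + 8 + 1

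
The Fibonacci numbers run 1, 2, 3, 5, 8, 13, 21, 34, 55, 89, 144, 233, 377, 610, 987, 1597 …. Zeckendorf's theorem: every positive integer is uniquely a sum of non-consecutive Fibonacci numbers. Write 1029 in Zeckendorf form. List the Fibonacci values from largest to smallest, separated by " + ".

987 + 34 + 8

Greedy algorithm:
1029: greatest Fibonacci not exceeding it is 987, leaving 42
42: greatest Fibonacci not exceeding it is 34, leaving 8
8: greatest Fibonacci not exceeding it is 8, leaving 0
So 1029 = 987 + 34 + 8, with no two terms consecutive in the sequence.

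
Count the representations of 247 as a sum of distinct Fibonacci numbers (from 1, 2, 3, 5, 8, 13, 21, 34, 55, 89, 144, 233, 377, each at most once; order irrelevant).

247 = 233+13+1 = 233+8+5+1 = 144+89+13+1 = … (8 more), for 11 in all.

11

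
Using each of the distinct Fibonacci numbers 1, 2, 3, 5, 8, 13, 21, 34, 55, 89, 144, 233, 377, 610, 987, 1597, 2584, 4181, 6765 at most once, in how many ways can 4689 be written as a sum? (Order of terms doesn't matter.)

54

4689 = 4181+377+89+34+8 = 4181+377+89+34+5+3 = 4181+377+89+21+13+8 = 4181+233+144+89+34+8 = 4181+377+89+34+5+2+1 = … (49 more), for 54 in all.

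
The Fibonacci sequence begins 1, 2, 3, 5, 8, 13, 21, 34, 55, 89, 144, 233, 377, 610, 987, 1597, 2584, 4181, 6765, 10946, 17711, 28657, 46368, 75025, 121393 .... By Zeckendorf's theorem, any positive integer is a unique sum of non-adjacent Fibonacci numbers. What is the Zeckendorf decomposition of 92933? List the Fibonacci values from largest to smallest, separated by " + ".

75025 + 17711 + 144 + 34 + 13 + 5 + 1

Greedily peel off the largest Fibonacci term at each step:
92933 − 75025 = 17908
17908 − 17711 = 197
197 − 144 = 53
53 − 34 = 19
19 − 13 = 6
6 − 5 = 1
1 − 1 = 0
So 92933 = 75025 + 17711 + 144 + 34 + 13 + 5 + 1, with no two terms consecutive in the sequence.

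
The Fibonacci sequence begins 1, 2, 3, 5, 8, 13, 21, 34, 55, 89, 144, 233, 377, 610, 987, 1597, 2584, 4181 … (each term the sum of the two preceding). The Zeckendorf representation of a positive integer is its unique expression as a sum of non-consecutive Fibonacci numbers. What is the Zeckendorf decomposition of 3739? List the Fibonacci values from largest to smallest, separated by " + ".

subtract 2584 from 3739: 1155 remains
subtract 987 from 1155: 168 remains
subtract 144 from 168: 24 remains
subtract 21 from 24: 3 remains
subtract 3 from 3: 0 remains
So 3739 = 2584 + 987 + 144 + 21 + 3, with no two terms consecutive in the sequence.

2584 + 987 + 144 + 21 + 3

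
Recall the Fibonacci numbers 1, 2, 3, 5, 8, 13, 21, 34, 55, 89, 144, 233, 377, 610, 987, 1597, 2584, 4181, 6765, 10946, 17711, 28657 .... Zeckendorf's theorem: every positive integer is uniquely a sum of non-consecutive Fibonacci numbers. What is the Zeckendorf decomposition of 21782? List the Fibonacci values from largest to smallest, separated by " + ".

Greedily peel off the largest Fibonacci term at each step:
21782 − 17711 = 4071
4071 − 2584 = 1487
1487 − 987 = 500
500 − 377 = 123
123 − 89 = 34
34 − 34 = 0
So 21782 = 17711 + 2584 + 987 + 377 + 89 + 34, with no two terms consecutive in the sequence.

17711 + 2584 + 987 + 377 + 89 + 34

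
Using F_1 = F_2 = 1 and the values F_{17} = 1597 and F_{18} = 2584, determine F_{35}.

9227465

By F_{2k+1} = F_k² + F_{k+1}²: F_{35} = 1597² + 2584² = 2550409 + 6677056 = 9227465.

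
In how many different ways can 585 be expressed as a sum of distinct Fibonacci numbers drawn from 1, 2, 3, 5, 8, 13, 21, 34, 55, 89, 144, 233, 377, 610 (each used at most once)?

11

585 = 377+144+55+8+1 = 377+144+55+5+3+1 = 377+144+34+21+8+1 = 377+144+34+21+5+3+1 = 377+89+55+34+21+8+1 = … (6 more), for 11 in all.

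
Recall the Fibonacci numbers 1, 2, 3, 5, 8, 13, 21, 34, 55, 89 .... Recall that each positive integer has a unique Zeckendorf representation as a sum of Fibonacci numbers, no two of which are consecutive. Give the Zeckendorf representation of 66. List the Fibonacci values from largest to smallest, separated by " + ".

55 + 8 + 3

Repeatedly subtract the largest Fibonacci number that fits:
55 ≤ 66 < 89, so take 55; remainder 11
8 ≤ 11 < 13, so take 8; remainder 3
3 ≤ 3 < 5, so take 3; remainder 0
So 66 = 55 + 8 + 3, with no two terms consecutive in the sequence.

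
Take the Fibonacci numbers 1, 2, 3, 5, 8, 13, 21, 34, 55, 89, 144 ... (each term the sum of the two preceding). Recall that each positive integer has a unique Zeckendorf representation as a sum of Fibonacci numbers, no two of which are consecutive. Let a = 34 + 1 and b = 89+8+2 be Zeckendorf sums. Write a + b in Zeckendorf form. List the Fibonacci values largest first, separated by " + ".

89 + 34 + 8 + 3

The two numbers are 35 and 99, so their sum is 134.
Repeatedly subtract the largest Fibonacci number that fits:
134: greatest Fibonacci not exceeding it is 89, leaving 45
45: greatest Fibonacci not exceeding it is 34, leaving 11
11: greatest Fibonacci not exceeding it is 8, leaving 3
3: greatest Fibonacci not exceeding it is 3, leaving 0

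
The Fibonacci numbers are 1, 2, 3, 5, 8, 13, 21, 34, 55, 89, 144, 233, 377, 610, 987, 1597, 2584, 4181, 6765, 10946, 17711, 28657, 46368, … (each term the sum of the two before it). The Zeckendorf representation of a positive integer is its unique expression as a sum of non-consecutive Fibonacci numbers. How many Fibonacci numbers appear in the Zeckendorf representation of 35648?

take 28657 (≤ 35648); 35648 − 28657 = 6991
take 6765 (≤ 6991); 6991 − 6765 = 226
take 144 (≤ 226); 226 − 144 = 82
take 55 (≤ 82); 82 − 55 = 27
take 21 (≤ 27); 27 − 21 = 6
take 5 (≤ 6); 6 − 5 = 1
take 1 (≤ 1); 1 − 1 = 0
35648 = 28657 + 6765 + 144 + 55 + 21 + 5 + 1, which has 7 terms.

7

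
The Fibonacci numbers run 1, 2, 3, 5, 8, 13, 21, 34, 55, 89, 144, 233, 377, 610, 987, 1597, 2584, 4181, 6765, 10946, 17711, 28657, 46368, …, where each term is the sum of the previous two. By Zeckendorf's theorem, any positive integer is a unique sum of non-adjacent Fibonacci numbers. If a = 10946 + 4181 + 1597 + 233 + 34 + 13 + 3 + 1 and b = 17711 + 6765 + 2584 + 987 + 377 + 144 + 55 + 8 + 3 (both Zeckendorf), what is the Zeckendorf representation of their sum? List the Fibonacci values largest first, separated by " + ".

The two numbers are 17008 and 28634, so their sum is 45642.
Repeatedly subtract the largest Fibonacci number that fits:
largest Fibonacci ≤ 45642 is 28657; 45642 − 28657 = 16985
largest Fibonacci ≤ 16985 is 10946; 16985 − 10946 = 6039
largest Fibonacci ≤ 6039 is 4181; 6039 − 4181 = 1858
largest Fibonacci ≤ 1858 is 1597; 1858 − 1597 = 261
largest Fibonacci ≤ 261 is 233; 261 − 233 = 28
largest Fibonacci ≤ 28 is 21; 28 − 21 = 7
largest Fibonacci ≤ 7 is 5; 7 − 5 = 2
largest Fibonacci ≤ 2 is 2; 2 − 2 = 0

28657 + 10946 + 4181 + 1597 + 233 + 21 + 5 + 2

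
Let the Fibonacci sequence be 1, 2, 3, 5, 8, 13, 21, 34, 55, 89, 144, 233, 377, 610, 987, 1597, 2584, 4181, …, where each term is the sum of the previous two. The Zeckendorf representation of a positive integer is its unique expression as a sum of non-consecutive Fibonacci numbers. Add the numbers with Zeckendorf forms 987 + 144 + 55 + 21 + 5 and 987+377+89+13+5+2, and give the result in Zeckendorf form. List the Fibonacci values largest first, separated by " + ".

The two numbers are 1212 and 1473, so their sum is 2685.
Greedily peel off the largest Fibonacci term at each step:
subtract 2584 from 2685: 101 remains
subtract 89 from 101: 12 remains
subtract 8 from 12: 4 remains
subtract 3 from 4: 1 remains
subtract 1 from 1: 0 remains

2584 + 89 + 8 + 3 + 1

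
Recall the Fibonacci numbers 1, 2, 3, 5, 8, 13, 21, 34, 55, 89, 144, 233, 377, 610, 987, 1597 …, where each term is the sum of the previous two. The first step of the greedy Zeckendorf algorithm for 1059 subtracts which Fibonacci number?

987

987 ≤ 1059 < 1597, so the largest Fibonacci number not exceeding 1059 is 987.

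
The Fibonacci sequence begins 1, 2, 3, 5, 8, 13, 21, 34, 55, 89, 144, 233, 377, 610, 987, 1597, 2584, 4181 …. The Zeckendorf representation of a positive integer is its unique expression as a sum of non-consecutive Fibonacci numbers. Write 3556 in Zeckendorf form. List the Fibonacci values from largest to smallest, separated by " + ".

Repeatedly subtract the largest Fibonacci number that fits:
largest Fibonacci ≤ 3556 is 2584; 3556 − 2584 = 972
largest Fibonacci ≤ 972 is 610; 972 − 610 = 362
largest Fibonacci ≤ 362 is 233; 362 − 233 = 129
largest Fibonacci ≤ 129 is 89; 129 − 89 = 40
largest Fibonacci ≤ 40 is 34; 40 − 34 = 6
largest Fibonacci ≤ 6 is 5; 6 − 5 = 1
largest Fibonacci ≤ 1 is 1; 1 − 1 = 0
So 3556 = 2584 + 610 + 233 + 89 + 34 + 5 + 1, with no two terms consecutive in the sequence.

2584 + 610 + 233 + 89 + 34 + 5 + 1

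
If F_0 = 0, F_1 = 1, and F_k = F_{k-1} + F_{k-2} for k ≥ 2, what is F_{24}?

46368

Iterating the recurrence up to F_{20} = 6765 and F_{19} = 4181:
F_{21} = F_{20} + F_{19} = 6765 + 4181 = 10946
F_{22} = F_{21} + F_{20} = 10946 + 6765 = 17711
F_{23} = F_{22} + F_{21} = 17711 + 10946 = 28657
F_{24} = F_{23} + F_{22} = 28657 + 17711 = 46368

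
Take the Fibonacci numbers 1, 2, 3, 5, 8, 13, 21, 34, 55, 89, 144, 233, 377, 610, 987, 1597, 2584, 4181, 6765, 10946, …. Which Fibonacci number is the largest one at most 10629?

6765

6765 ≤ 10629 < 10946, so the largest Fibonacci number not exceeding 10629 is 6765.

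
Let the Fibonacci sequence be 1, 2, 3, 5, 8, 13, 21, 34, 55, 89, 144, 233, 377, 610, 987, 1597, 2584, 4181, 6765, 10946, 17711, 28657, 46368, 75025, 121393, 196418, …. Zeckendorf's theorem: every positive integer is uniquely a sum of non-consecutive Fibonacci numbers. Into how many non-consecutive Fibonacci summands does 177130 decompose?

Repeatedly subtract the largest Fibonacci number that fits:
largest Fibonacci ≤ 177130 is 121393; 177130 − 121393 = 55737
largest Fibonacci ≤ 55737 is 46368; 55737 − 46368 = 9369
largest Fibonacci ≤ 9369 is 6765; 9369 − 6765 = 2604
largest Fibonacci ≤ 2604 is 2584; 2604 − 2584 = 20
largest Fibonacci ≤ 20 is 13; 20 − 13 = 7
largest Fibonacci ≤ 7 is 5; 7 − 5 = 2
largest Fibonacci ≤ 2 is 2; 2 − 2 = 0
177130 = 121393 + 46368 + 6765 + 2584 + 13 + 5 + 2, which has 7 terms.

7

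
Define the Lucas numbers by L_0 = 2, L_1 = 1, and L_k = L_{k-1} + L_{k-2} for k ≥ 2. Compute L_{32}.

Iterating the recurrence up to L_{26} = 271443 and L_{25} = 167761:
L_{27} = L_{26} + L_{25} = 271443 + 167761 = 439204
L_{28} = L_{27} + L_{26} = 439204 + 271443 = 710647
L_{29} = L_{28} + L_{27} = 710647 + 439204 = 1149851
L_{30} = L_{29} + L_{28} = 1149851 + 710647 = 1860498
L_{31} = L_{30} + L_{29} = 1860498 + 1149851 = 3010349
L_{32} = L_{31} + L_{30} = 3010349 + 1860498 = 4870847

4870847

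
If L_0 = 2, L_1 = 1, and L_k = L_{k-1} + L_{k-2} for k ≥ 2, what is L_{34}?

12752043

Iterating the recurrence up to L_{27} = 439204 and L_{26} = 271443:
L_{28} = L_{27} + L_{26} = 439204 + 271443 = 710647
L_{29} = L_{28} + L_{27} = 710647 + 439204 = 1149851
L_{30} = L_{29} + L_{28} = 1149851 + 710647 = 1860498
L_{31} = L_{30} + L_{29} = 1860498 + 1149851 = 3010349
L_{32} = L_{31} + L_{30} = 3010349 + 1860498 = 4870847
L_{33} = L_{32} + L_{31} = 4870847 + 3010349 = 7881196
L_{34} = L_{33} + L_{32} = 7881196 + 4870847 = 12752043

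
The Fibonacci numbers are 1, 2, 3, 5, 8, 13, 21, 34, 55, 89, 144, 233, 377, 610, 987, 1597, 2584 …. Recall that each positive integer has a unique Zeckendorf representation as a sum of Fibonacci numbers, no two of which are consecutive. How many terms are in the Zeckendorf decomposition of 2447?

5

2447: greatest Fibonacci not exceeding it is 1597, leaving 850
850: greatest Fibonacci not exceeding it is 610, leaving 240
240: greatest Fibonacci not exceeding it is 233, leaving 7
7: greatest Fibonacci not exceeding it is 5, leaving 2
2: greatest Fibonacci not exceeding it is 2, leaving 0
2447 = 1597 + 610 + 233 + 5 + 2, which has 5 terms.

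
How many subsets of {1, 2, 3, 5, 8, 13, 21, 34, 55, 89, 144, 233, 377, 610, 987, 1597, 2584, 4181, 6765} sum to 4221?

Each representation comes from the Zeckendorf form by replacing some F_k with F_{k−1} + F_{k−2} where possible.
4221 = 4181+34+5+1 = 4181+34+3+2+1 = 4181+21+13+5+1 = … (25 more), for 28 in all.

28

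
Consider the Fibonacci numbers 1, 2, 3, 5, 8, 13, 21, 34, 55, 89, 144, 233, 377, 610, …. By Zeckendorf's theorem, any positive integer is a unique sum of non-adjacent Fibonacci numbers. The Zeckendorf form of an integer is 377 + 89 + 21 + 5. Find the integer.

377 + 89 + 21 + 5 = 492.

492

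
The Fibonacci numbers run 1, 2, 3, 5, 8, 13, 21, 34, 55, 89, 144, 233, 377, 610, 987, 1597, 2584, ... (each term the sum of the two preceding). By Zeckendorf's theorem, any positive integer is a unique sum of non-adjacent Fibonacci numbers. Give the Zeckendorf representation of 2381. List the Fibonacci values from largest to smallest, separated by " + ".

1597 + 610 + 144 + 21 + 8 + 1

take 1597 (≤ 2381); 2381 − 1597 = 784
take 610 (≤ 784); 784 − 610 = 174
take 144 (≤ 174); 174 − 144 = 30
take 21 (≤ 30); 30 − 21 = 9
take 8 (≤ 9); 9 − 8 = 1
take 1 (≤ 1); 1 − 1 = 0
So 2381 = 1597 + 610 + 144 + 21 + 8 + 1, with no two terms consecutive in the sequence.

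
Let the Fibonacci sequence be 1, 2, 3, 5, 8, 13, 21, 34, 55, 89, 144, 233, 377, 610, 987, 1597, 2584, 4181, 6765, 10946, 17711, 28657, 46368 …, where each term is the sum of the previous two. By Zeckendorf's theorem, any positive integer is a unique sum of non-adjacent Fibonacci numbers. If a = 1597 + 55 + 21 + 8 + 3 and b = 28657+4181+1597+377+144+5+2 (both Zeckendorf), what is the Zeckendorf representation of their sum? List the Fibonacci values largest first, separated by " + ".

The two numbers are 1684 and 34963, so their sum is 36647.
28657 ≤ 36647 < 46368, so take 28657; remainder 7990
6765 ≤ 7990 < 10946, so take 6765; remainder 1225
987 ≤ 1225 < 1597, so take 987; remainder 238
233 ≤ 238 < 377, so take 233; remainder 5
5 ≤ 5 < 8, so take 5; remainder 0

28657 + 6765 + 987 + 233 + 5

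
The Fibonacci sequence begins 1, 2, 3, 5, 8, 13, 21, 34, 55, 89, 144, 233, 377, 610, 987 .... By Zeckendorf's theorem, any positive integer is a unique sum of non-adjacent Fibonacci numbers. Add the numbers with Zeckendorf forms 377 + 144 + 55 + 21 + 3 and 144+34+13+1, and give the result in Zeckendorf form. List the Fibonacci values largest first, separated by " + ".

The two numbers are 600 and 192, so their sum is 792.
largest Fibonacci ≤ 792 is 610; 792 − 610 = 182
largest Fibonacci ≤ 182 is 144; 182 − 144 = 38
largest Fibonacci ≤ 38 is 34; 38 − 34 = 4
largest Fibonacci ≤ 4 is 3; 4 − 3 = 1
largest Fibonacci ≤ 1 is 1; 1 − 1 = 0

610 + 144 + 34 + 3 + 1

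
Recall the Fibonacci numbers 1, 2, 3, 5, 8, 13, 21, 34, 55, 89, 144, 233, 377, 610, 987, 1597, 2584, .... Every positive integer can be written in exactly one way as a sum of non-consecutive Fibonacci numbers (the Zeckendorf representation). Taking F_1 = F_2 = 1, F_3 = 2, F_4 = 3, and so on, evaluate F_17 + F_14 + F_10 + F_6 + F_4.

F_17 + F_14 + F_10 + F_6 + F_4 = 1597 + 377 + 55 + 8 + 3 = 2040.

2040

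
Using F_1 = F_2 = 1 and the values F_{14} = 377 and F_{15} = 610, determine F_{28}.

317811

By the doubling identity F_{2k} = F_k(2F_{k+1} − F_k): F_{28} = 377·(2·610 − 377) = 377·843 = 317811.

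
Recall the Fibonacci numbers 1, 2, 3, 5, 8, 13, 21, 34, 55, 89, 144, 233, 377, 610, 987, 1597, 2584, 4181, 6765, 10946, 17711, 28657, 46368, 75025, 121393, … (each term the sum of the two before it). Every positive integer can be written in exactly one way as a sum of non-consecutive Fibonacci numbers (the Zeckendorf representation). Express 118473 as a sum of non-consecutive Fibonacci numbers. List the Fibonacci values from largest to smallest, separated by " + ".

Greedy algorithm:
largest Fibonacci ≤ 118473 is 75025; 118473 − 75025 = 43448
largest Fibonacci ≤ 43448 is 28657; 43448 − 28657 = 14791
largest Fibonacci ≤ 14791 is 10946; 14791 − 10946 = 3845
largest Fibonacci ≤ 3845 is 2584; 3845 − 2584 = 1261
largest Fibonacci ≤ 1261 is 987; 1261 − 987 = 274
largest Fibonacci ≤ 274 is 233; 274 − 233 = 41
largest Fibonacci ≤ 41 is 34; 41 − 34 = 7
largest Fibonacci ≤ 7 is 5; 7 − 5 = 2
largest Fibonacci ≤ 2 is 2; 2 − 2 = 0
So 118473 = 75025 + 28657 + 10946 + 2584 + 987 + 233 + 34 + 5 + 2, with no two terms consecutive in the sequence.

75025 + 28657 + 10946 + 2584 + 987 + 233 + 34 + 5 + 2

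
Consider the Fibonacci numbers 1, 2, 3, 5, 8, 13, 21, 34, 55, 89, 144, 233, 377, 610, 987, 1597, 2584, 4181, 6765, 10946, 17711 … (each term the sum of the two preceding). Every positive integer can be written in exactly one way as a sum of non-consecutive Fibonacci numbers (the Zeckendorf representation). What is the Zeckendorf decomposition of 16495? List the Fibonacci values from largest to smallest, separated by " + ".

10946 + 4181 + 987 + 377 + 3 + 1

Greedily peel off the largest Fibonacci term at each step:
subtract 10946 from 16495: 5549 remains
subtract 4181 from 5549: 1368 remains
subtract 987 from 1368: 381 remains
subtract 377 from 381: 4 remains
subtract 3 from 4: 1 remains
subtract 1 from 1: 0 remains
So 16495 = 10946 + 4181 + 987 + 377 + 3 + 1, with no two terms consecutive in the sequence.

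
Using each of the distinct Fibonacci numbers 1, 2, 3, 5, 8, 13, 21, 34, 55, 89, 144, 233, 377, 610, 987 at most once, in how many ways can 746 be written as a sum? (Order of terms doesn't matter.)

Starting from the Zeckendorf form and repeatedly splitting a term F_k into F_{k−1} + F_{k−2} (when neither is already used) reaches every representation.
746 = 610+89+34+13 = 610+89+34+8+5 = 377+233+89+34+13 = 610+89+34+8+3+2 = … (12 more), for 16 in all.

16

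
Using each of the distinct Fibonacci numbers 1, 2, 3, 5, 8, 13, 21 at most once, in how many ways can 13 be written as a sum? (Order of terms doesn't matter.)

Each representation comes from the Zeckendorf form by replacing some F_k with F_{k−1} + F_{k−2} where possible.
13 = 13 = 8+5 = 8+3+2 — 3 representations.

3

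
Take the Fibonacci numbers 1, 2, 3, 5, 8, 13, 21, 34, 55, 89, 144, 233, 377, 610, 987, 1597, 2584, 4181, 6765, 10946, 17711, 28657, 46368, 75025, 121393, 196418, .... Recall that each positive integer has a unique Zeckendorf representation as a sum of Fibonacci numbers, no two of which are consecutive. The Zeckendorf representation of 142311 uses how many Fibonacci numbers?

142311: greatest Fibonacci not exceeding it is 121393, leaving 20918
20918: greatest Fibonacci not exceeding it is 17711, leaving 3207
3207: greatest Fibonacci not exceeding it is 2584, leaving 623
623: greatest Fibonacci not exceeding it is 610, leaving 13
13: greatest Fibonacci not exceeding it is 13, leaving 0
142311 = 121393 + 17711 + 2584 + 610 + 13, which has 5 terms.

5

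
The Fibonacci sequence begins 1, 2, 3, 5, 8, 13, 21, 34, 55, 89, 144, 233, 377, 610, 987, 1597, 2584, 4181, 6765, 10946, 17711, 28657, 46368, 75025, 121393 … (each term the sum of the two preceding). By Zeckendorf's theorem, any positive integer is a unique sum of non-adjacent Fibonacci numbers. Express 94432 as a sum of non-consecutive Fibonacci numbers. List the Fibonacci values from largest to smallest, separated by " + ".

75025 ≤ 94432 < 121393, so take 75025; remainder 19407
17711 ≤ 19407 < 28657, so take 17711; remainder 1696
1597 ≤ 1696 < 2584, so take 1597; remainder 99
89 ≤ 99 < 144, so take 89; remainder 10
8 ≤ 10 < 13, so take 8; remainder 2
2 ≤ 2 < 3, so take 2; remainder 0
So 94432 = 75025 + 17711 + 1597 + 89 + 8 + 2, with no two terms consecutive in the sequence.

75025 + 17711 + 1597 + 89 + 8 + 2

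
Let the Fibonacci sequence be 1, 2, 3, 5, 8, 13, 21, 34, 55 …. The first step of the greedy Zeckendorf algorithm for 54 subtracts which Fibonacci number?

34

34 ≤ 54 < 55, so the largest Fibonacci number not exceeding 54 is 34.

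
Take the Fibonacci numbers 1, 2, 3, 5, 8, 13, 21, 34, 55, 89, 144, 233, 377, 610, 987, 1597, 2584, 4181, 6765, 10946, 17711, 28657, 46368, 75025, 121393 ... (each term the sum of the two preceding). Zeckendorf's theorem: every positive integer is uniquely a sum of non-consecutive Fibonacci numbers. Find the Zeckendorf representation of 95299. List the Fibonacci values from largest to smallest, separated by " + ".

75025 + 17711 + 1597 + 610 + 233 + 89 + 34

Repeatedly subtract the largest Fibonacci number that fits:
95299: greatest Fibonacci not exceeding it is 75025, leaving 20274
20274: greatest Fibonacci not exceeding it is 17711, leaving 2563
2563: greatest Fibonacci not exceeding it is 1597, leaving 966
966: greatest Fibonacci not exceeding it is 610, leaving 356
356: greatest Fibonacci not exceeding it is 233, leaving 123
123: greatest Fibonacci not exceeding it is 89, leaving 34
34: greatest Fibonacci not exceeding it is 34, leaving 0
So 95299 = 75025 + 17711 + 1597 + 610 + 233 + 89 + 34, with no two terms consecutive in the sequence.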